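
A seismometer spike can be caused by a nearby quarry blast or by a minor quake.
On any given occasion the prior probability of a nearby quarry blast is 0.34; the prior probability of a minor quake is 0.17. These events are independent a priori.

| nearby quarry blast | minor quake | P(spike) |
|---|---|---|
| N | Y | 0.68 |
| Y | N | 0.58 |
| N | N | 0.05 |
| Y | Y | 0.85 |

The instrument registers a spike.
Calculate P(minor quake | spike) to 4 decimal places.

Numerator (weight on configurations with minor quake): 0.076296 + 0.049130 = 0.125426
Denominator P(spike): 0.05*0.66*0.83 + 0.68*0.66*0.17 + 0.58*0.34*0.83 + 0.85*0.34*0.17 = 0.316492
P(minor quake | spike) = 0.125426/0.316492 ≈ 0.3963

P(minor quake | spike) ≈ 0.3963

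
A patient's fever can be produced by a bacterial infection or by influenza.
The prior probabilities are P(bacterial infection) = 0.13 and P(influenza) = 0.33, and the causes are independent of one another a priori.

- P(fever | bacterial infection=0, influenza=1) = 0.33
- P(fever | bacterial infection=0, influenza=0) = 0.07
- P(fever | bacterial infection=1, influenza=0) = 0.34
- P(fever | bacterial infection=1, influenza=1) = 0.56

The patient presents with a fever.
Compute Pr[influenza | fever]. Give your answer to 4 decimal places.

Numerator (weight on configurations with influenza): 0.094743 + 0.024024 = 0.118767
Normalizer over all consistent configurations: 0.07×0.87×0.67 + 0.33×0.87×0.33 + 0.34×0.13×0.67 + 0.56×0.13×0.33 = 0.189184
P(influenza | fever) = 0.118767/0.189184 ≈ 0.6278

Pr[influenza | fever] ≈ 0.6278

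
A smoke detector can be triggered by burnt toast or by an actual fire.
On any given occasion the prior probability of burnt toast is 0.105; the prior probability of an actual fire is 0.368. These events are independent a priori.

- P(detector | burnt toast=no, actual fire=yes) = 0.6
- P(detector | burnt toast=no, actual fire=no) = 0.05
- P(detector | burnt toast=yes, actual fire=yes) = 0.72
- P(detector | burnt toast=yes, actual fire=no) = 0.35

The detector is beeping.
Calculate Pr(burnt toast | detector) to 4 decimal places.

Pr(burnt toast | detector) ≈ 0.1843

By total probability over the 4 (burnt toast, actual fire) configurations:
  P(detector) = 0.05·0.895·0.632 + 0.6·0.895·0.368 + 0.35·0.105·0.632 + 0.72·0.105·0.368
        = 0.028282 + 0.197616 + 0.023226 + 0.027821 = 0.276945
Keeping only the burnt toast-present terms gives 0.051047, so
  P(burnt toast | detector) = 0.051047 / 0.276945 ≈ 0.1843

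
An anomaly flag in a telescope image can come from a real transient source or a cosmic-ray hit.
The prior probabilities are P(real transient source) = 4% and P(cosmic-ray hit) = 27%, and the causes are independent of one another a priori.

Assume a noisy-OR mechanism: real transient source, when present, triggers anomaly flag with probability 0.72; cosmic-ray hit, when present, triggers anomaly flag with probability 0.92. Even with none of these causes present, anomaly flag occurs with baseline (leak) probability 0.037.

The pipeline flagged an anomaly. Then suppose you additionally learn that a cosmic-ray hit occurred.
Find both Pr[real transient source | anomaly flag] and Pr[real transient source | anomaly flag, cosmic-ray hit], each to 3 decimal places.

Pr[real transient source | anomaly flag] ≈ 0.107; Pr[real transient source | anomaly flag, cosmic-ray hit] ≈ 0.042

Under noisy-OR, P(anomaly flag | causes) = 1 − (1−0.037)·∏(1−qᵢ) over the active causes.
By total probability over the 4 (real transient source, cosmic-ray hit) configurations:
  P(anomaly flag) = 0.037·0.96·0.73 + 0.92296·0.96·0.27 + 0.73036·0.04·0.73 + 0.978429·0.04·0.27
        = 0.025930 + 0.239231 + 0.021327 + 0.010567 = 0.297055
The terms with real transient source present sum to 0.031894, so
  P(real transient source | anomaly flag) = 0.031894 / 0.297055 ≈ 0.107

Now also conditioning on cosmic-ray hit=true:
For the numerator, keep only real transient source=true terms: 0.978429*0.04 = 0.039137
Normalizer over all consistent configurations: 0.92296*0.96 + 0.978429*0.04 = 0.925179
Posterior = 0.039137 / 0.925179 ≈ 0.042
— cosmic-ray hit explains away the evidence for real transient source.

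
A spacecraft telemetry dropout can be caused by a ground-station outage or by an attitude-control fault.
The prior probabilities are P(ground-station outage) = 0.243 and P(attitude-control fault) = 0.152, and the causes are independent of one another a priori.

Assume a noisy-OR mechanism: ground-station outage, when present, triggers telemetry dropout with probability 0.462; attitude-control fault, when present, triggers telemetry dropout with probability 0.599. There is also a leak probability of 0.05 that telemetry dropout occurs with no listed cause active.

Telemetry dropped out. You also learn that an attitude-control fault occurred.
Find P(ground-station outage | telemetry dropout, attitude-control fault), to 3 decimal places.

Under noisy-OR, P(telemetry dropout | causes) = 1 − (1−0.05)·∏(1−qᵢ) over the active causes.
P(telemetry dropout | attitude-control fault) = 0.61905×0.757 + 0.795049×0.243 = 0.468621 + 0.193197 = 0.661818
The ground-station outage-present share is 0.795049×0.243 = 0.193197.
Hence the posterior is 0.193197/0.661818 ≈ 0.292.

P(ground-station outage | telemetry dropout, attitude-control fault) ≈ 0.292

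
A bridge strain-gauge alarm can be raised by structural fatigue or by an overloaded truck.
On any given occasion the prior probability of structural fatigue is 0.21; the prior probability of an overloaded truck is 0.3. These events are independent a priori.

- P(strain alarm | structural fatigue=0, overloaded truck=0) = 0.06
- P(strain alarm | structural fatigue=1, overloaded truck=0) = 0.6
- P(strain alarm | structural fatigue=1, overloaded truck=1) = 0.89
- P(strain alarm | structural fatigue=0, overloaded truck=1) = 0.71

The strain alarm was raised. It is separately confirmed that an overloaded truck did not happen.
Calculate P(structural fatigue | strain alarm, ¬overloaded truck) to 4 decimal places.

P(structural fatigue | strain alarm, ¬overloaded truck) ≈ 0.7266

P(strain alarm | ¬overloaded truck) = 0.06·0.79 + 0.6·0.21 = 0.047400 + 0.126000 = 0.173400
The structural fatigue-present share is 0.6·0.21 = 0.126000.
P(structural fatigue | strain alarm, ¬overloaded truck) = 0.126000 / 0.173400 ≈ 0.7266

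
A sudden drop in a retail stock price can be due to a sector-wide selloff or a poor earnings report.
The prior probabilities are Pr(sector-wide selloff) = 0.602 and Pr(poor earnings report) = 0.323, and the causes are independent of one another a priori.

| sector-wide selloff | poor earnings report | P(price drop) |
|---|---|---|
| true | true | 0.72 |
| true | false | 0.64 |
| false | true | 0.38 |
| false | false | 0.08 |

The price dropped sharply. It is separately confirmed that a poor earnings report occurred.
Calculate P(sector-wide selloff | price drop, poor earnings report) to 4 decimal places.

P(price drop | poor earnings report) = 0.38×0.398 + 0.72×0.602 = 0.151240 + 0.433440 = 0.584680
The sector-wide selloff-present share is 0.72×0.602 = 0.433440.
So P(sector-wide selloff | price drop, poor earnings report) = 0.433440/0.584680 ≈ 0.7413.

P(sector-wide selloff | price drop, poor earnings report) ≈ 0.7413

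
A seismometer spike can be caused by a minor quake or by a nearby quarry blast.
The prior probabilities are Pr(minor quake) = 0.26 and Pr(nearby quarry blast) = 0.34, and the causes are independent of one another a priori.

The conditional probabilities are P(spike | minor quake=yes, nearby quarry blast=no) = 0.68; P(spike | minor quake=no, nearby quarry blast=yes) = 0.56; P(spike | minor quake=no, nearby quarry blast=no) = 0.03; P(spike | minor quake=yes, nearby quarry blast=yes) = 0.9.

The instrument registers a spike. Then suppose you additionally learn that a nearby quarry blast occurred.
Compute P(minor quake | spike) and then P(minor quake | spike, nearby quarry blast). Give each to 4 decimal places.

P(minor quake | spike) ≈ 0.5578; P(minor quake | spike, nearby quarry blast) ≈ 0.3609

P(spike) = 0.03×0.74×0.66 + 0.56×0.74×0.34 + 0.68×0.26×0.66 + 0.9×0.26×0.34 = 0.014652 + 0.140896 + 0.116688 + 0.079560 = 0.351796
The minor quake-present share is 0.116688 + 0.079560 = 0.196248.
Hence the posterior is 0.196248/0.351796 ≈ 0.5578.

Now also conditioning on nearby quarry blast=true:
P(spike | nearby quarry blast) = 0.56*0.74 + 0.9*0.26 = 0.414400 + 0.234000 = 0.648400
The minor quake-present share is 0.9*0.26 = 0.234000.
So P(minor quake | spike, nearby quarry blast) = 0.234000/0.648400 ≈ 0.3609.
This is intercausal reasoning (explaining away): once nearby quarry blast accounts for the spike, minor quake becomes less likely.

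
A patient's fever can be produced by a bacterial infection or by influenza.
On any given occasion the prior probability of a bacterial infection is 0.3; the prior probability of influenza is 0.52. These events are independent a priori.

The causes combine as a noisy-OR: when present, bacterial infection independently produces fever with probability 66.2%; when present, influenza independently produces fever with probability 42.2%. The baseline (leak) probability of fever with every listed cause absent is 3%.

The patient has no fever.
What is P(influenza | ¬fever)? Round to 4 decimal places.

Under noisy-OR, P(fever | causes) = 1 − (1−0.03)·∏(1−qᵢ) over the active causes.
P(¬fever) = 0.97·0.7·0.48 + 0.56066·0.7·0.52 + 0.32786·0.3·0.48 + 0.189503·0.3·0.52 = 0.325920 + 0.204080 + 0.047212 + 0.029562 = 0.606774
Of this, 0.233642 comes from 0.204080 + 0.029562 (the influenza=true cases).
Hence the posterior is 0.233642/0.606774 ≈ 0.3851.

P(influenza | ¬fever) ≈ 0.3851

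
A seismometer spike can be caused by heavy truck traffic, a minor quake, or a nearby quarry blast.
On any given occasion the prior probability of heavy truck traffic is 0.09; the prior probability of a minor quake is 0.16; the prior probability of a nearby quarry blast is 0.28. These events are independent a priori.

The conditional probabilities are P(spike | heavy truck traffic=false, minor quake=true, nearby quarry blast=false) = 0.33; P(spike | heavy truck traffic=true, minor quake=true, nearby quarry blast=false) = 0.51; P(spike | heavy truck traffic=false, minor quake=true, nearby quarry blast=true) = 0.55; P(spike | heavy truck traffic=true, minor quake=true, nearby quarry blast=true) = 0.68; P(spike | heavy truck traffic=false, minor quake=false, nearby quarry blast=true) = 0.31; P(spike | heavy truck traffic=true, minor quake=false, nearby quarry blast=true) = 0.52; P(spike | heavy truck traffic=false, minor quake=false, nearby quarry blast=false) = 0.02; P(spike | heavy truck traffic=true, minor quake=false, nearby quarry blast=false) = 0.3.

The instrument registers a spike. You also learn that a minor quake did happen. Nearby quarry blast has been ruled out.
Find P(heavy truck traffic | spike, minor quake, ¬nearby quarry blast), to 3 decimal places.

Sum P(spike|·) weighted by the priors over both values of heavy truck traffic:
  P(spike | minor quake, ¬nearby quarry blast) = 0.33×0.91 + 0.51×0.09
        = 0.300300 + 0.045900 = 0.346200
Configurations with heavy truck traffic contribute 0.045900, so
  P(heavy truck traffic | spike, minor quake, ¬nearby quarry blast) = 0.045900 / 0.346200 ≈ 0.133

P(heavy truck traffic | spike, minor quake, ¬nearby quarry blast) ≈ 0.133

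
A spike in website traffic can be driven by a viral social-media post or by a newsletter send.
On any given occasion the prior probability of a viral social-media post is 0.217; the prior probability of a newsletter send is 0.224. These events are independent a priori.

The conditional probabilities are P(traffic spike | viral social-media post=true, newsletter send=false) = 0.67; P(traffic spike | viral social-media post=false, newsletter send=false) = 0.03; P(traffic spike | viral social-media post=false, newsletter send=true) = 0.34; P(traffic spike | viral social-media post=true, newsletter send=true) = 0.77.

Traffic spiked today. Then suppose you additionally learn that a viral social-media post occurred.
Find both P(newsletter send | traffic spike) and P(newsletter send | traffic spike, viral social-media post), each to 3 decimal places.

For the numerator, keep only newsletter send=true terms: 0.059633 + 0.037428 = 0.097061
Normalizer over all consistent configurations: 0.03*0.783*0.776 + 0.34*0.783*0.224 + 0.67*0.217*0.776 + 0.77*0.217*0.224 = 0.228112
Posterior = 0.097061 / 0.228112 ≈ 0.425

With the extra evidence:
P(traffic spike | viral social-media post) = 0.67*0.776 + 0.77*0.224 = 0.519920 + 0.172480 = 0.692400
The newsletter send-present share is 0.77*0.224 = 0.172480.
Hence the posterior is 0.172480/0.692400 ≈ 0.249.
The drop from 0.425 to 0.249 is the explaining-away (discounting) effect.

P(newsletter send | traffic spike) ≈ 0.425; P(newsletter send | traffic spike, viral social-media post) ≈ 0.249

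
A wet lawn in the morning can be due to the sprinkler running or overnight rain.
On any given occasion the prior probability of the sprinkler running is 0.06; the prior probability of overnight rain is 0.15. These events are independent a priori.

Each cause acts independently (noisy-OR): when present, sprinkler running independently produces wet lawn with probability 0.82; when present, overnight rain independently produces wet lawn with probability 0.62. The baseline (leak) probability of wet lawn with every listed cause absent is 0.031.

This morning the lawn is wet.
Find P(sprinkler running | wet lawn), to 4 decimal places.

Under noisy-OR, P(wet lawn | causes) = 1 − (1−0.031)·∏(1−qᵢ) over the active causes.
By total probability over the 4 (sprinkler running, overnight rain) configurations:
  P(wet lawn) = 0.031×0.94×0.85 + 0.63178×0.94×0.15 + 0.82558×0.06×0.85 + 0.93372×0.06×0.15
        = 0.024769 + 0.089081 + 0.042105 + 0.008403 = 0.164358
The terms with sprinkler running present sum to 0.050508, so
  P(sprinkler running | wet lawn) = 0.050508 / 0.164358 ≈ 0.3073

P(sprinkler running | wet lawn) ≈ 0.3073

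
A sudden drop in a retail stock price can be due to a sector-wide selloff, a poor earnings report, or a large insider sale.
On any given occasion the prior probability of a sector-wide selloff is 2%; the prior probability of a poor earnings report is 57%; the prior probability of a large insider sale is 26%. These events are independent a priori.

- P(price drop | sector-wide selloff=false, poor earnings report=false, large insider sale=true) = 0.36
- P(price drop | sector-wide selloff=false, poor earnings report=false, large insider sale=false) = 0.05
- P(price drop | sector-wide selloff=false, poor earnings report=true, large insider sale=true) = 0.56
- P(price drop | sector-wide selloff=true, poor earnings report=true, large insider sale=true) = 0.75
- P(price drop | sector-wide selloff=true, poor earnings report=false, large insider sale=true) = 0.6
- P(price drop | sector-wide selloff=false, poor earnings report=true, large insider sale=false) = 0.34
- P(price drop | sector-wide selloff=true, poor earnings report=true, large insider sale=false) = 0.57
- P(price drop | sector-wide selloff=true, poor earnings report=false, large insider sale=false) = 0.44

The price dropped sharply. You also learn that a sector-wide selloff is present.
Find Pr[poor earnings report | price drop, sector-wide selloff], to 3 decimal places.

Pr[poor earnings report | price drop, sector-wide selloff] ≈ 0.629

P(price drop | sector-wide selloff) = 0.44×0.43×0.74 + 0.6×0.43×0.26 + 0.57×0.57×0.74 + 0.75×0.57×0.26 = 0.140008 + 0.067080 + 0.240426 + 0.111150 = 0.558664
Restricting to configurations with poor earnings report present: 0.240426 + 0.111150 = 0.351576.
Hence the posterior is 0.351576/0.558664 ≈ 0.629.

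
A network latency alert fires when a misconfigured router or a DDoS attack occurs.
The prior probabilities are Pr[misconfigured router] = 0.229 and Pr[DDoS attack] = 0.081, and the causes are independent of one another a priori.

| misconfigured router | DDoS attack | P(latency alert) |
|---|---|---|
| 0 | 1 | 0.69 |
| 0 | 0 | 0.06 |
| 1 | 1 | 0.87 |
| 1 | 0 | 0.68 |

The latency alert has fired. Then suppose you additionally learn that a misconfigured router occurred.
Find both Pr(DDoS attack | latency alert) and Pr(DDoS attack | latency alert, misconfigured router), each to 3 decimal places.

By total probability over the 4 (misconfigured router, DDoS attack) configurations:
  P(latency alert) = 0.06×0.771×0.919 + 0.69×0.771×0.081 + 0.68×0.229×0.919 + 0.87×0.229×0.081
        = 0.042513 + 0.043091 + 0.143107 + 0.016138 = 0.244849
The terms with DDoS attack present sum to 0.059229, so
  P(DDoS attack | latency alert) = 0.059229 / 0.244849 ≈ 0.242

With the extra evidence:
Sum P(latency alert|·) weighted by the priors over both values of DDoS attack:
  P(latency alert | misconfigured router) = 0.68*0.919 + 0.87*0.081
        = 0.624920 + 0.070470 = 0.695390
Keeping only the DDoS attack-present terms gives 0.070470, so
  P(DDoS attack | latency alert, misconfigured router) = 0.070470 / 0.695390 ≈ 0.101
— misconfigured router explains away the evidence for DDoS attack.

Pr(DDoS attack | latency alert) ≈ 0.242; Pr(DDoS attack | latency alert, misconfigured router) ≈ 0.101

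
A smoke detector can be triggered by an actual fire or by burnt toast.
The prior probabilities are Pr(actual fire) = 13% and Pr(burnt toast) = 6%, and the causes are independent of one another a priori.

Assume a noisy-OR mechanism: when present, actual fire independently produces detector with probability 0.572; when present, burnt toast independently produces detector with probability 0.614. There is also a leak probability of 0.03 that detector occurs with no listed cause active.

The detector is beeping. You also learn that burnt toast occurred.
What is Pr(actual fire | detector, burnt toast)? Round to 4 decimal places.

Under noisy-OR, P(detector | causes) = 1 − (1−0.03)·∏(1−qᵢ) over the active causes.
P(detector | burnt toast) = 0.62558·0.87 + 0.839748·0.13 = 0.544255 + 0.109167 = 0.653422
Of this, 0.109167 comes from 0.839748·0.13 (the actual fire=true cases).
P(actual fire | detector, burnt toast) = 0.109167 / 0.653422 ≈ 0.1671

Pr(actual fire | detector, burnt toast) ≈ 0.1671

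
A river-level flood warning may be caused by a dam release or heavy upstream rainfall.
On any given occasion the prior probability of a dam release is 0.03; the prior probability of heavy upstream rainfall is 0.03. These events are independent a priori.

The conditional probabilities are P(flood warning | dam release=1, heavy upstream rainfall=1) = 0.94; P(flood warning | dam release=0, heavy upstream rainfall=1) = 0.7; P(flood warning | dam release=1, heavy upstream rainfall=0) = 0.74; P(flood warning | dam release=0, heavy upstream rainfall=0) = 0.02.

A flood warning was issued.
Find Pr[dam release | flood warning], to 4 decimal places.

P(flood warning) = 0.02*0.97*0.97 + 0.7*0.97*0.03 + 0.74*0.03*0.97 + 0.94*0.03*0.03 = 0.018818 + 0.020370 + 0.021534 + 0.000846 = 0.061568
Of this, 0.022380 comes from 0.021534 + 0.000846 (the dam release=true cases).
So P(dam release | flood warning) = 0.022380/0.061568 ≈ 0.3635.

Pr[dam release | flood warning] ≈ 0.3635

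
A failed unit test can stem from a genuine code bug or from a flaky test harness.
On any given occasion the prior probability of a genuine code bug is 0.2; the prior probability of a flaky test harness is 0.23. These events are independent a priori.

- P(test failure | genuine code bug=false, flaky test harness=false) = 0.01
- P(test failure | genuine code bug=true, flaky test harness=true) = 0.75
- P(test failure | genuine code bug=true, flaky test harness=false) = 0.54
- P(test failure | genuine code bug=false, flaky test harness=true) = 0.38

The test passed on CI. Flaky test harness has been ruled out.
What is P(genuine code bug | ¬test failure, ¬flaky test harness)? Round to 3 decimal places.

Numerator (weight on configurations with genuine code bug): 0.46×0.2 = 0.092000
Normalizer over all consistent configurations: 0.99×0.8 + 0.46×0.2 = 0.884000
P(genuine code bug | ¬test failure, ¬flaky test harness) = 0.092000/0.884000 ≈ 0.104

P(genuine code bug | ¬test failure, ¬flaky test harness) ≈ 0.104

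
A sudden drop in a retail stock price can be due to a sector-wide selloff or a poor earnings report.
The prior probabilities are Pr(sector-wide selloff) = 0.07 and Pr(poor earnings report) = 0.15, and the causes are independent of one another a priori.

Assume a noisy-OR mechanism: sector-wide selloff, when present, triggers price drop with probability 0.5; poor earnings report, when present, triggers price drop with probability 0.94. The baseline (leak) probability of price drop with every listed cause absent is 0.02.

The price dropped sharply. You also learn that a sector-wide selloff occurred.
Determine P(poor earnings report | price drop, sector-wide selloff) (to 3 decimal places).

Under noisy-OR, P(price drop | causes) = 1 − (1−0.02)·∏(1−qᵢ) over the active causes.
For the numerator, keep only poor earnings report=true terms: 0.9706×0.15 = 0.145590
Denominator P(price drop | sector-wide selloff): 0.51×0.85 + 0.9706×0.15 = 0.579090
Posterior = 0.145590 / 0.579090 ≈ 0.251

P(poor earnings report | price drop, sector-wide selloff) ≈ 0.251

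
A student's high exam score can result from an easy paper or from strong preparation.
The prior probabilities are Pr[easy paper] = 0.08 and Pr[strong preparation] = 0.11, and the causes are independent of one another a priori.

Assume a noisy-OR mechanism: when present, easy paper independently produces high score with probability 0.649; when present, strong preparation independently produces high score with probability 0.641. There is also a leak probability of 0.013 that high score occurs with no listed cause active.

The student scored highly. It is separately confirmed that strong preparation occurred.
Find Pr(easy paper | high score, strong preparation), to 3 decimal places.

Under noisy-OR, P(high score | causes) = 1 − (1−0.013)·∏(1−qᵢ) over the active causes.
Numerator (weight on configurations with easy paper): 0.875629·0.08 = 0.070050
Denominator P(high score | strong preparation): 0.645667·0.92 + 0.875629·0.08 = 0.664064
P(easy paper | high score, strong preparation) = 0.070050/0.664064 ≈ 0.105

Pr(easy paper | high score, strong preparation) ≈ 0.105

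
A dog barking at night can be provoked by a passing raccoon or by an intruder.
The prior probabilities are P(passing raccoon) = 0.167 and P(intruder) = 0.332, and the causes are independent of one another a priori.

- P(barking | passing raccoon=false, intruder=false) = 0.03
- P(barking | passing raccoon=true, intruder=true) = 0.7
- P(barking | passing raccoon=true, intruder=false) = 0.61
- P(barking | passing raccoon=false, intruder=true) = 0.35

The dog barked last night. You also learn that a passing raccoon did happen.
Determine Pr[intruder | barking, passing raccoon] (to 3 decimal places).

P(barking | passing raccoon) = 0.61·0.668 + 0.7·0.332 = 0.407480 + 0.232400 = 0.639880
Of this, 0.232400 comes from 0.7·0.332 (the intruder=true cases).
P(intruder | barking, passing raccoon) = 0.232400 / 0.639880 ≈ 0.363

Pr[intruder | barking, passing raccoon] ≈ 0.363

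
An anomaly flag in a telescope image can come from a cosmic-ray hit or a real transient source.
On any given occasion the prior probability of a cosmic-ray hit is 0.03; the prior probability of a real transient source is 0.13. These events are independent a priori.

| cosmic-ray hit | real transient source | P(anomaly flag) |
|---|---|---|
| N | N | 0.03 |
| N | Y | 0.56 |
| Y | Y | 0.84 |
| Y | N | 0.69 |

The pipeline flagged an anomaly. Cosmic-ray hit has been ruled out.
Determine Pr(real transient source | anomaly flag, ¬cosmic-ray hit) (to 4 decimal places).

Sum P(anomaly flag|·) weighted by the priors over both values of real transient source:
  P(anomaly flag | ¬cosmic-ray hit) = 0.03·0.87 + 0.56·0.13
        = 0.026100 + 0.072800 = 0.098900
Keeping only the real transient source-present terms gives 0.072800, so
  P(real transient source | anomaly flag, ¬cosmic-ray hit) = 0.072800 / 0.098900 ≈ 0.7361

Pr(real transient source | anomaly flag, ¬cosmic-ray hit) ≈ 0.7361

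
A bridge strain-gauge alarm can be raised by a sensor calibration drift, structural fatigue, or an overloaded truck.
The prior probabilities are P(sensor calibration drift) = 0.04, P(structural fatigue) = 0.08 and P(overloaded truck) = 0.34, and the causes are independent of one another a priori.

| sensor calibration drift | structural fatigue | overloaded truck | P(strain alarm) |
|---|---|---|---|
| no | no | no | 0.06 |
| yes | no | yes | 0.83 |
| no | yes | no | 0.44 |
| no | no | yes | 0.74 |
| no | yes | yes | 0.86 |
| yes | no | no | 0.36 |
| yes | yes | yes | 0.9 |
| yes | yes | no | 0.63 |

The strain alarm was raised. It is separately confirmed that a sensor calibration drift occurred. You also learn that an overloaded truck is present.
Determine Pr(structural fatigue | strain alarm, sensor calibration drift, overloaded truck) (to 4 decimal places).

Weight on structural fatigue=true, given the evidence: 0.9×0.08 = 0.072000
Normalizer over all consistent configurations: 0.83×0.92 + 0.9×0.08 = 0.835600
Posterior = 0.072000 / 0.835600 ≈ 0.0862

Pr(structural fatigue | strain alarm, sensor calibration drift, overloaded truck) ≈ 0.0862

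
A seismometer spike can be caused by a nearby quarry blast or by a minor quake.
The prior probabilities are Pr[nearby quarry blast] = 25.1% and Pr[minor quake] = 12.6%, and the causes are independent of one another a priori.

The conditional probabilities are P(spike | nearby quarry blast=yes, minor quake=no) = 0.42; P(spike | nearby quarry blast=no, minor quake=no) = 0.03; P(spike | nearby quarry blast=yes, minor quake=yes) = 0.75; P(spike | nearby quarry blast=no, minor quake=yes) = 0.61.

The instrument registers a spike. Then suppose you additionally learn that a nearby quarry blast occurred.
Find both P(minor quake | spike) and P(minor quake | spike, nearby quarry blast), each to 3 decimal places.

P(minor quake | spike) ≈ 0.421; P(minor quake | spike, nearby quarry blast) ≈ 0.205

Sum P(spike|·) weighted by the priors over the 4 (nearby quarry blast, minor quake) configurations:
  P(spike) = 0.03·0.749·0.874 + 0.61·0.749·0.126 + 0.42·0.251·0.874 + 0.75·0.251·0.126
        = 0.019639 + 0.057568 + 0.092137 + 0.023720 = 0.193064
Keeping only the minor quake-present terms gives 0.081288, so
  P(minor quake | spike) = 0.081288 / 0.193064 ≈ 0.421

With the extra evidence:
P(spike | nearby quarry blast) = 0.42×0.874 + 0.75×0.126 = 0.367080 + 0.094500 = 0.461580
The minor quake-present share is 0.75×0.126 = 0.094500.
P(minor quake | spike, nearby quarry blast) = 0.094500 / 0.461580 ≈ 0.205
— nearby quarry blast explains away the evidence for minor quake.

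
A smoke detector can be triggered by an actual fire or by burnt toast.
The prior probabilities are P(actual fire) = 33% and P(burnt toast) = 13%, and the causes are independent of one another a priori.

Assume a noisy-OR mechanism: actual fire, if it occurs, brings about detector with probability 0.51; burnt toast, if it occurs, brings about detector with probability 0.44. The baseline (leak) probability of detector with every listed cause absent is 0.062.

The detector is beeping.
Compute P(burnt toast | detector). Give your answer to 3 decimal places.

P(burnt toast | detector) ≈ 0.277

Under noisy-OR, P(detector | causes) = 1 − (1−0.062)·∏(1−qᵢ) over the active causes.
P(detector) = 0.062*0.67*0.87 + 0.47472*0.67*0.13 + 0.54038*0.33*0.87 + 0.742613*0.33*0.13 = 0.036140 + 0.041348 + 0.155143 + 0.031858 = 0.264489
Of this, 0.073206 comes from 0.041348 + 0.031858 (the burnt toast=true cases).
P(burnt toast | detector) = 0.073206 / 0.264489 ≈ 0.277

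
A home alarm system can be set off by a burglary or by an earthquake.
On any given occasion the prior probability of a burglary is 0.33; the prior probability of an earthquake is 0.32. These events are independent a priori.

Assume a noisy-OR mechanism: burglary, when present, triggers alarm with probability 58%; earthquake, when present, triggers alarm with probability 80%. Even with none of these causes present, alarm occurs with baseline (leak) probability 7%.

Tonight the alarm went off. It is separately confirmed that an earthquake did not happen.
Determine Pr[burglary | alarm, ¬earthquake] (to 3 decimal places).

Under noisy-OR, P(alarm | causes) = 1 − (1−0.07)·∏(1−qᵢ) over the active causes.
By total probability over both values of burglary:
  P(alarm | ¬earthquake) = 0.07·0.67 + 0.6094·0.33
        = 0.046900 + 0.201102 = 0.248002
Configurations with burglary contribute 0.201102, so
  P(burglary | alarm, ¬earthquake) = 0.201102 / 0.248002 ≈ 0.811

Pr[burglary | alarm, ¬earthquake] ≈ 0.811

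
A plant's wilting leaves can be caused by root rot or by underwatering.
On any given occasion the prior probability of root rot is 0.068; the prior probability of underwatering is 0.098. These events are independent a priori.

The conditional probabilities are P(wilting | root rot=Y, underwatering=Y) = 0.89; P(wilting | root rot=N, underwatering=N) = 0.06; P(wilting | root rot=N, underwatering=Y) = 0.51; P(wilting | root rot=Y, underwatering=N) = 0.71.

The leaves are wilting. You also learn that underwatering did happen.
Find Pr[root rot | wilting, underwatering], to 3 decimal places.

Pr[root rot | wilting, underwatering] ≈ 0.113

Numerator (weight on configurations with root rot): 0.89*0.068 = 0.060520
Normalizer over all consistent configurations: 0.51*0.932 + 0.89*0.068 = 0.535840
P(root rot | wilting, underwatering) = 0.060520/0.535840 ≈ 0.113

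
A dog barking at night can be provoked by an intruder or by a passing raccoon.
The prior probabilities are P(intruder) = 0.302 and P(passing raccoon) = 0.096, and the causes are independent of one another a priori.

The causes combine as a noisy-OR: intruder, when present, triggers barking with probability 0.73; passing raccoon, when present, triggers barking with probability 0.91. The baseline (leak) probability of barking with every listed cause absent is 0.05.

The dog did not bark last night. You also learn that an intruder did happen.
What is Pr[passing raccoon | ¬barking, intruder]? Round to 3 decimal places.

Under noisy-OR, P(barking | causes) = 1 − (1−0.05)·∏(1−qᵢ) over the active causes.
P(¬barking | intruder) = 0.2565*0.904 + 0.023085*0.096 = 0.231876 + 0.002216 = 0.234092
Restricting to configurations with passing raccoon present: 0.023085*0.096 = 0.002216.
So P(passing raccoon | ¬barking, intruder) = 0.002216/0.234092 ≈ 0.009.

Pr[passing raccoon | ¬barking, intruder] ≈ 0.009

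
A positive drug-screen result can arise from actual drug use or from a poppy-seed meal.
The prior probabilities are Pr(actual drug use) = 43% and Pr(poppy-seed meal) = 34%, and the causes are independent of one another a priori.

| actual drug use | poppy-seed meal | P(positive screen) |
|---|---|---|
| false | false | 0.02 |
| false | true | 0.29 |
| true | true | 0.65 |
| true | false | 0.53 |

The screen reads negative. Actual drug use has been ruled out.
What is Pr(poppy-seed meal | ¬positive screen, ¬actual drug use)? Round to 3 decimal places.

For the numerator, keep only poppy-seed meal=true terms: 0.71*0.34 = 0.241400
Normalizer over all consistent configurations: 0.98*0.66 + 0.71*0.34 = 0.888200
Posterior = 0.241400 / 0.888200 ≈ 0.272

Pr(poppy-seed meal | ¬positive screen, ¬actual drug use) ≈ 0.272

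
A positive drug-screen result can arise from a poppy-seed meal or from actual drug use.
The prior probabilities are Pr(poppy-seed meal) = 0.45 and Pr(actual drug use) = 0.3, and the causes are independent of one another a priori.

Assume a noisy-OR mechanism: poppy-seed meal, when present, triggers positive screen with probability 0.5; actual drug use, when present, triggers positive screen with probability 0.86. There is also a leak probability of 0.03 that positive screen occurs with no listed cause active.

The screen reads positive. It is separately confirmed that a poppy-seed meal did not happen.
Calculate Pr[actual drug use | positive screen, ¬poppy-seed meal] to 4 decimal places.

Under noisy-OR, P(positive screen | causes) = 1 − (1−0.03)·∏(1−qᵢ) over the active causes.
Weight on actual drug use=true, given the evidence: 0.8642·0.3 = 0.259260
Normalizer over all consistent configurations: 0.03·0.7 + 0.8642·0.3 = 0.280260
Posterior = 0.259260 / 0.280260 ≈ 0.9251

Pr[actual drug use | positive screen, ¬poppy-seed meal] ≈ 0.9251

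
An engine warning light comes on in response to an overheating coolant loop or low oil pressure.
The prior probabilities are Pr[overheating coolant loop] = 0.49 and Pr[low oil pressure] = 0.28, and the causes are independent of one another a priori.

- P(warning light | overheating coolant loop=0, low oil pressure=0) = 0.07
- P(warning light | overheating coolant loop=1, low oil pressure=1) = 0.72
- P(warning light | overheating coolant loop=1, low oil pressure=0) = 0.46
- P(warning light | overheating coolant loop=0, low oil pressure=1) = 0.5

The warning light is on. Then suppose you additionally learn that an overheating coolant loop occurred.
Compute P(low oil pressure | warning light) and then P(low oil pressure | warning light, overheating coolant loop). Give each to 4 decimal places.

P(low oil pressure | warning light) ≈ 0.4751; P(low oil pressure | warning light, overheating coolant loop) ≈ 0.3784

For the numerator, keep only low oil pressure=true terms: 0.071400 + 0.098784 = 0.170184
Normalizer over all consistent configurations: 0.07×0.51×0.72 + 0.5×0.51×0.28 + 0.46×0.49×0.72 + 0.72×0.49×0.28 = 0.358176
P(low oil pressure | warning light) = 0.170184/0.358176 ≈ 0.4751

With the extra evidence:
By total probability over both values of low oil pressure:
  P(warning light | overheating coolant loop) = 0.46·0.72 + 0.72·0.28
        = 0.331200 + 0.201600 = 0.532800
Keeping only the low oil pressure-present terms gives 0.201600, so
  P(low oil pressure | warning light, overheating coolant loop) = 0.201600 / 0.532800 ≈ 0.3784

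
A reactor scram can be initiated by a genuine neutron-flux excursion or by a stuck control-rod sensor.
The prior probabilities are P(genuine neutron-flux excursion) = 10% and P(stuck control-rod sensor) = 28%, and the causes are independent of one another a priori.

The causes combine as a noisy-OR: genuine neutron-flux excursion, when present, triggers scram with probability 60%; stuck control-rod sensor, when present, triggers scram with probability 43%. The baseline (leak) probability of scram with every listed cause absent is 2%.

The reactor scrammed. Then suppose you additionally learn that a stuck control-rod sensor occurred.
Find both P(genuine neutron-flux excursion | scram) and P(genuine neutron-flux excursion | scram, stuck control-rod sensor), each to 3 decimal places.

P(genuine neutron-flux excursion | scram) ≈ 0.345; P(genuine neutron-flux excursion | scram, stuck control-rod sensor) ≈ 0.164

Under noisy-OR, P(scram | causes) = 1 − (1−0.02)·∏(1−qᵢ) over the active causes.
Weight on genuine neutron-flux excursion=true, given the evidence: 0.043776 + 0.021744 = 0.065520
Denominator P(scram): 0.02·0.9·0.72 + 0.4414·0.9·0.28 + 0.608·0.1·0.72 + 0.77656·0.1·0.28 = 0.189713
P(genuine neutron-flux excursion | scram) = 0.065520/0.189713 ≈ 0.345

With the extra evidence:
For the numerator, keep only genuine neutron-flux excursion=true terms: 0.77656×0.1 = 0.077656
Denominator P(scram | stuck control-rod sensor): 0.4414×0.9 + 0.77656×0.1 = 0.474916
Posterior = 0.077656 / 0.474916 ≈ 0.164
Conditioning on stuck control-rod sensor lowers the posterior on genuine neutron-flux excursion: the classic explaining-away effect in a common-effect structure.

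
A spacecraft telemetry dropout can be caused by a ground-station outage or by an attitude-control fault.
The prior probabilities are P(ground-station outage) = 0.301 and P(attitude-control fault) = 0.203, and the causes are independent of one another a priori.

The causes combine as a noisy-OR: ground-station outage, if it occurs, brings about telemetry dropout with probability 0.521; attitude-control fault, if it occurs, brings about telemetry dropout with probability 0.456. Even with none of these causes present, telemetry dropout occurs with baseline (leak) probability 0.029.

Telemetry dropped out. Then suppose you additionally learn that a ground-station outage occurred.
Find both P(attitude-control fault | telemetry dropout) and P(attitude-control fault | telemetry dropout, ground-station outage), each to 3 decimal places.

P(attitude-control fault | telemetry dropout) ≈ 0.438; P(attitude-control fault | telemetry dropout, ground-station outage) ≈ 0.262

Under noisy-OR, P(telemetry dropout | causes) = 1 − (1−0.029)·∏(1−qᵢ) over the active causes.
P(telemetry dropout) = 0.029*0.699*0.797 + 0.471776*0.699*0.203 + 0.534891*0.301*0.797 + 0.746981*0.301*0.203 = 0.016156 + 0.066944 + 0.128319 + 0.045643 = 0.257062
Restricting to configurations with attitude-control fault present: 0.066944 + 0.045643 = 0.112587.
P(attitude-control fault | telemetry dropout) = 0.112587 / 0.257062 ≈ 0.438

Now also conditioning on ground-station outage=true:
Numerator (weight on configurations with attitude-control fault): 0.746981·0.203 = 0.151637
The normalizing constant is 0.534891·0.797 + 0.746981·0.203 = 0.577945
P(attitude-control fault | telemetry dropout, ground-station outage) = 0.151637/0.577945 ≈ 0.262
The drop from 0.438 to 0.262 is the explaining-away (discounting) effect.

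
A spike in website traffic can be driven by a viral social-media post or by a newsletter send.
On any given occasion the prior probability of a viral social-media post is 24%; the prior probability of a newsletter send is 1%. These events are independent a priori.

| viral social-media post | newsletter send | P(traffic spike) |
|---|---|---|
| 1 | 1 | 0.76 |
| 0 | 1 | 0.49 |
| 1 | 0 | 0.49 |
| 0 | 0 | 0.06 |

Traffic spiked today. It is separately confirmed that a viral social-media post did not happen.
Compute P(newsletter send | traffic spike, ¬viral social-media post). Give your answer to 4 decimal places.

Enumerate both values of newsletter send and weight by the priors:
  P(traffic spike | ¬viral social-media post) = 0.06×0.99 + 0.49×0.01
        = 0.059400 + 0.004900 = 0.064300
Keeping only the newsletter send-present terms gives 0.004900, so
  P(newsletter send | traffic spike, ¬viral social-media post) = 0.004900 / 0.064300 ≈ 0.0762

P(newsletter send | traffic spike, ¬viral social-media post) ≈ 0.0762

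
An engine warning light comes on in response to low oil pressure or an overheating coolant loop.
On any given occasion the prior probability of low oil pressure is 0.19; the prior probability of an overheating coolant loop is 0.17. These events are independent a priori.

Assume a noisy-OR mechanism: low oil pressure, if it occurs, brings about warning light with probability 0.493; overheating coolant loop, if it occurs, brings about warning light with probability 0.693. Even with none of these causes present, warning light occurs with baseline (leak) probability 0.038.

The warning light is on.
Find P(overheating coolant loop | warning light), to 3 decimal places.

P(overheating coolant loop | warning light) ≈ 0.539

Under noisy-OR, P(warning light | causes) = 1 − (1−0.038)·∏(1−qᵢ) over the active causes.
Enumerate the 4 (low oil pressure, overheating coolant loop) configurations and weight by the priors:
  P(warning light) = 0.038·0.81·0.83 + 0.704666·0.81·0.17 + 0.512266·0.19·0.83 + 0.850266·0.19·0.17
        = 0.025547 + 0.097033 + 0.080784 + 0.027464 = 0.230828
The terms with overheating coolant loop present sum to 0.124497, so
  P(overheating coolant loop | warning light) = 0.124497 / 0.230828 ≈ 0.539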